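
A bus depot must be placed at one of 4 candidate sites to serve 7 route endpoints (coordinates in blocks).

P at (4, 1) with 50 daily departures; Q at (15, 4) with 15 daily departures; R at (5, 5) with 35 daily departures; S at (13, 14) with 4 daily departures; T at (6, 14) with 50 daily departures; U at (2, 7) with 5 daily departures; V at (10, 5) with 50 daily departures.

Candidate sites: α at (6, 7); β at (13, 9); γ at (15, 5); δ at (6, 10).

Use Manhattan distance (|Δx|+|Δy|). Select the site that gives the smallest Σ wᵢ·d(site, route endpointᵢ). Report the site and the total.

α, total 1411 blocks

Total weighted distance at each candidate:
  α (6, 7): total = 1411
  β (13, 9): total = 2410
  γ (15, 5): total = 2384
  δ (6, 10): total = 1714
Minimum is at α with total 1411 blocks.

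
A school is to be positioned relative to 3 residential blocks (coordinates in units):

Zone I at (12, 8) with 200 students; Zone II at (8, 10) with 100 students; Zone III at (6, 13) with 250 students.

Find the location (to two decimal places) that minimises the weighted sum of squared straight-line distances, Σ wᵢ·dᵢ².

(8.55, 10.64)

The minimiser of Σwᵢ‖p−pᵢ‖² is the weighted centroid p* = (Σwᵢpᵢ)/(Σwᵢ).
Σwᵢ = 550.
Σwᵢxᵢ = 200·12 + 100·8 + 250·6 = 4700.
Σwᵢyᵢ = 200·8 + 100·10 + 250·13 = 5850.
x* = 4700/550 = 8.55, y* = 5850/550 = 10.64.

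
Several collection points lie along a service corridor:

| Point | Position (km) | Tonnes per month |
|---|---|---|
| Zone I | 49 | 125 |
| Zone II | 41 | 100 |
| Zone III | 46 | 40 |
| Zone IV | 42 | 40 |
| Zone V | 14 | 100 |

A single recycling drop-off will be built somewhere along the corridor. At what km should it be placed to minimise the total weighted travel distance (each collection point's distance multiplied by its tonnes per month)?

For a sum of weighted absolute distances on a line, the optimum is the weighted median (not the mean). Total weight W = 405; half-weight = 202.5.
Sort by position and accumulate weight:
  km 14 (Zone V, w=100) → cum 100
  km 41 (Zone II, w=100) → cum 200
  km 42 (Zone IV, w=40) → cum 240  ≥ 202.5 → median here
  km 46 (Zone III, w=40) → cum 280
  km 49 (Zone I, w=125) → cum 405
Optimal location: km 42.

x = 42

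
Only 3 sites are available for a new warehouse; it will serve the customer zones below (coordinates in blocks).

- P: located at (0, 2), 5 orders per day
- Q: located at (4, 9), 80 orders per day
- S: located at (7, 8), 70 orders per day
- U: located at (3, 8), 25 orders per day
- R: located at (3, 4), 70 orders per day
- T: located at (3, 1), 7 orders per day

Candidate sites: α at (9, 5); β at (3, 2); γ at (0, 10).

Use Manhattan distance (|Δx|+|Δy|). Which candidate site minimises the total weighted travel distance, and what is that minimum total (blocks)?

β, total 1652 blocks

Total weighted distance at each candidate:
  α (9, 5): total = 1915
  β (3, 2): total = 1652
  γ (0, 10): total = 1909
Minimum is at β with total 1652 blocks.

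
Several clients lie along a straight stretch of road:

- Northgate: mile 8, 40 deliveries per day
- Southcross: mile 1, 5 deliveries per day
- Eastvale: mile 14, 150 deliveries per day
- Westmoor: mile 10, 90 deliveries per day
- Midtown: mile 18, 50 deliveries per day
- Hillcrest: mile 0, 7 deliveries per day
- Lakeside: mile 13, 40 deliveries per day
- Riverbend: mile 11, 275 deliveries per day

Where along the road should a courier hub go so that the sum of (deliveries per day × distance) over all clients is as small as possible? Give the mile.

For a sum of weighted absolute distances on a line, the optimum is the weighted median (not the mean). Total weight W = 657; half-weight = 328.5.
Sort by position and accumulate weight:
  mile 0 (Hillcrest, w=7) → cum 7
  mile 1 (Southcross, w=5) → cum 12
  mile 8 (Northgate, w=40) → cum 52
  mile 10 (Westmoor, w=90) → cum 142
  mile 11 (Riverbend, w=275) → cum 417  ≥ 328.5 → median here
  mile 13 (Lakeside, w=40) → cum 457
  mile 14 (Eastvale, w=150) → cum 607
  mile 18 (Midtown, w=50) → cum 657
Optimal location: mile 11.

x = 11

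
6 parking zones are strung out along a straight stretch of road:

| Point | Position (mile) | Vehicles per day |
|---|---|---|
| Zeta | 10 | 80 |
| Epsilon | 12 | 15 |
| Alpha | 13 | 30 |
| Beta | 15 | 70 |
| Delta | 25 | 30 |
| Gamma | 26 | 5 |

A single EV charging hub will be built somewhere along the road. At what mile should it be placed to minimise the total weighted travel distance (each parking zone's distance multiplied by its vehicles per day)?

For a sum of weighted absolute distances on a line, the optimum is the weighted median (not the mean). Total weight W = 230; half-weight = 115.
Sort by position and accumulate weight:
  mile 10 (Zeta, w=80) → cum 80
  mile 12 (Epsilon, w=15) → cum 95
  mile 13 (Alpha, w=30) → cum 125  ≥ 115 → median here
  mile 15 (Beta, w=70) → cum 195
  mile 25 (Delta, w=30) → cum 225
  mile 26 (Gamma, w=5) → cum 230
Optimal location: mile 13.

x = 13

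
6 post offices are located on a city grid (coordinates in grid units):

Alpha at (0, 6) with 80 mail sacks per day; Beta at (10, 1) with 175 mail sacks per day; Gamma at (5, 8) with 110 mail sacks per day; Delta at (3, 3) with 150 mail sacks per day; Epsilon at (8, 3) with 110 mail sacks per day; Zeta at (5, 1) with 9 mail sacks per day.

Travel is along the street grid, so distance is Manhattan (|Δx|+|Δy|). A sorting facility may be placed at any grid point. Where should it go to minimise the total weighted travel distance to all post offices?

Manhattan distance separates: Σwᵢ(|x−xᵢ|+|y−yᵢ|) = Σwᵢ|x−xᵢ| + Σwᵢ|y−yᵢ|, so x and y are optimised independently as 1-D weighted medians.
Total weight W = 634; half = 317.
x-coordinate, sorted with cumulative weight:
  x=0 (Alpha, w=80) cum 80
  x=3 (Delta, w=150) cum 230
  x=5 (Gamma, w=110) cum 340  ← median
  x=5 (Zeta, w=9) cum 349
  x=8 (Epsilon, w=110) cum 459
  x=10 (Beta, w=175) cum 634
⇒ x* = 5
y-coordinate, sorted with cumulative weight:
  y=1 (Beta, w=175) cum 175
  y=1 (Zeta, w=9) cum 184
  y=3 (Delta, w=150) cum 334  ← median
  y=3 (Epsilon, w=110) cum 444
  y=6 (Alpha, w=80) cum 524
  y=8 (Gamma, w=110) cum 634
⇒ y* = 3

(5, 3)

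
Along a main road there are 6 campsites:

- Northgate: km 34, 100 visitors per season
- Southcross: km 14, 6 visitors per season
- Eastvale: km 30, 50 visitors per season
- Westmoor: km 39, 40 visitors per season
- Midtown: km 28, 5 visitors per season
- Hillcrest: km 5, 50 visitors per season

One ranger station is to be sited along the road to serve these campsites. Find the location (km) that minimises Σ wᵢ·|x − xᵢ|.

For a sum of weighted absolute distances on a line, the optimum is the weighted median (not the mean). Total weight W = 251; half-weight = 125.5.
Sort by position and accumulate weight:
  km 5 (Hillcrest, w=50) → cum 50
  km 14 (Southcross, w=6) → cum 56
  km 28 (Midtown, w=5) → cum 61
  km 30 (Eastvale, w=50) → cum 111
  km 34 (Northgate, w=100) → cum 211  ≥ 125.5 → median here
  km 39 (Westmoor, w=40) → cum 251
Optimal location: km 34.

x = 34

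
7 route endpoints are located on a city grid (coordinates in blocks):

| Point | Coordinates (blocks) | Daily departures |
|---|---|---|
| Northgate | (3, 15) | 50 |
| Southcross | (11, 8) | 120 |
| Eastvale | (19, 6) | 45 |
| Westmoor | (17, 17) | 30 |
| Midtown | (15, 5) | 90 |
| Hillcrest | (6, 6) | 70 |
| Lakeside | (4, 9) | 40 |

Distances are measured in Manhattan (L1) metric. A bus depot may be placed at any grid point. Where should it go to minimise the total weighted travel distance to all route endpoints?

(11, 8)

Manhattan distance separates: Σwᵢ(|x−xᵢ|+|y−yᵢ|) = Σwᵢ|x−xᵢ| + Σwᵢ|y−yᵢ|, so x and y are optimised independently as 1-D weighted medians.
Total weight W = 445; half = 222.5.
x-coordinate, sorted with cumulative weight:
  x=3 (Northgate, w=50) cum 50
  x=4 (Lakeside, w=40) cum 90
  x=6 (Hillcrest, w=70) cum 160
  x=11 (Southcross, w=120) cum 280  ← median
  x=15 (Midtown, w=90) cum 370
  x=17 (Westmoor, w=30) cum 400
  x=19 (Eastvale, w=45) cum 445
⇒ x* = 11
y-coordinate, sorted with cumulative weight:
  y=5 (Midtown, w=90) cum 90
  y=6 (Eastvale, w=45) cum 135
  y=6 (Hillcrest, w=70) cum 205
  y=8 (Southcross, w=120) cum 325  ← median
  y=9 (Lakeside, w=40) cum 365
  y=15 (Northgate, w=50) cum 415
  y=17 (Westmoor, w=30) cum 445
⇒ y* = 8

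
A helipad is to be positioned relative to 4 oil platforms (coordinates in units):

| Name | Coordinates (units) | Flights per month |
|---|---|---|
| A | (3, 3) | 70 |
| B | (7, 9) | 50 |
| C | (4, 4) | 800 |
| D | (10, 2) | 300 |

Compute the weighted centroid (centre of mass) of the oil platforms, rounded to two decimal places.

(5.54, 3.66)

The minimiser of Σwᵢ‖p−pᵢ‖² is the weighted centroid p* = (Σwᵢpᵢ)/(Σwᵢ).
Σwᵢ = 1220.
Σwᵢxᵢ = 70·3 + 50·7 + 800·4 + 300·10 = 6760.
Σwᵢyᵢ = 70·3 + 50·9 + 800·4 + 300·2 = 4460.
x* = 6760/1220 = 5.54, y* = 4460/1220 = 3.66.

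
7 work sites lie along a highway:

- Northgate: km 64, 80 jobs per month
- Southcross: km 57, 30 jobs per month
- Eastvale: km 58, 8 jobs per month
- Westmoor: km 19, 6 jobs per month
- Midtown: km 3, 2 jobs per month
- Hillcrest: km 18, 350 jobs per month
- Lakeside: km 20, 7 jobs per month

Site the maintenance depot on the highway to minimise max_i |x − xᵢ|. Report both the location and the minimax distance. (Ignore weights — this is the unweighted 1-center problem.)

The 1-center on a line is the midpoint of the two extreme points: leftmost at 3, rightmost at 64.
Optimal location = (3 + 64)/2 = 33.5; maximum distance = (64 − 3)/2 = 30.5.

location 33.5, max distance 30.5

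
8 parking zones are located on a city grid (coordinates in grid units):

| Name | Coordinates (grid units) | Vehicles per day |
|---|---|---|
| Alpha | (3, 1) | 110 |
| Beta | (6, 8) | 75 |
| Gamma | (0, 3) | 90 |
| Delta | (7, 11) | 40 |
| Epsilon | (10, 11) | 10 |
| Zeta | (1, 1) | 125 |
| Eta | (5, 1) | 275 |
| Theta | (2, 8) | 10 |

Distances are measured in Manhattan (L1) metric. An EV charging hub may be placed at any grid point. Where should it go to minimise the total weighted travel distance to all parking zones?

Manhattan distance separates: Σwᵢ(|x−xᵢ|+|y−yᵢ|) = Σwᵢ|x−xᵢ| + Σwᵢ|y−yᵢ|, so x and y are optimised independently as 1-D weighted medians.
Total weight W = 735; half = 367.5.
x-coordinate, sorted with cumulative weight:
  x=0 (Gamma, w=90) cum 90
  x=1 (Zeta, w=125) cum 215
  x=2 (Theta, w=10) cum 225
  x=3 (Alpha, w=110) cum 335
  x=5 (Eta, w=275) cum 610  ← median
  x=6 (Beta, w=75) cum 685
  x=7 (Delta, w=40) cum 725
  x=10 (Epsilon, w=10) cum 735
⇒ x* = 5
y-coordinate, sorted with cumulative weight:
  y=1 (Alpha, w=110) cum 110
  y=1 (Zeta, w=125) cum 235
  y=1 (Eta, w=275) cum 510  ← median
  y=3 (Gamma, w=90) cum 600
  y=8 (Beta, w=75) cum 675
  y=8 (Theta, w=10) cum 685
  y=11 (Delta, w=40) cum 725
  y=11 (Epsilon, w=10) cum 735
⇒ y* = 1

(5, 1)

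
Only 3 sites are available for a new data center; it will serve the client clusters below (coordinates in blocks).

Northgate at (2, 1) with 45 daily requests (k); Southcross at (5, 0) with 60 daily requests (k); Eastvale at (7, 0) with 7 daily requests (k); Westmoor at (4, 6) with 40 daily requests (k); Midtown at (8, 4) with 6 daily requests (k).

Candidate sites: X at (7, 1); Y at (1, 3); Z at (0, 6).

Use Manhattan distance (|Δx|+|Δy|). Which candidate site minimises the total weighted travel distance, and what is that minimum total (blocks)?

X, total 756 blocks

Total weighted distance at each candidate:
  X (7, 1): total = 756
  Y (1, 3): total = 906
  Z (0, 6): total = 1286
Minimum is at X with total 756 blocks.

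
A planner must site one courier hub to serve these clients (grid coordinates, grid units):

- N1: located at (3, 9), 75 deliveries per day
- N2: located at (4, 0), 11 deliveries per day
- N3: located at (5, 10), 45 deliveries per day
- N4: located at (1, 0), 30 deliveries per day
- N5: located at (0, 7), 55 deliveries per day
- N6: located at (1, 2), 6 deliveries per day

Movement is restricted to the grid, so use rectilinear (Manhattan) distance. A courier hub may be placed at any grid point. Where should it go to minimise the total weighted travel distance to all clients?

(3, 9)

Manhattan distance separates: Σwᵢ(|x−xᵢ|+|y−yᵢ|) = Σwᵢ|x−xᵢ| + Σwᵢ|y−yᵢ|, so x and y are optimised independently as 1-D weighted medians.
Total weight W = 222; half = 111.
x-coordinate, sorted with cumulative weight:
  x=0 (N5, w=55) cum 55
  x=1 (N4, w=30) cum 85
  x=1 (N6, w=6) cum 91
  x=3 (N1, w=75) cum 166  ← median
  x=4 (N2, w=11) cum 177
  x=5 (N3, w=45) cum 222
⇒ x* = 3
y-coordinate, sorted with cumulative weight:
  y=0 (N2, w=11) cum 11
  y=0 (N4, w=30) cum 41
  y=2 (N6, w=6) cum 47
  y=7 (N5, w=55) cum 102
  y=9 (N1, w=75) cum 177  ← median
  y=10 (N3, w=45) cum 222
⇒ y* = 9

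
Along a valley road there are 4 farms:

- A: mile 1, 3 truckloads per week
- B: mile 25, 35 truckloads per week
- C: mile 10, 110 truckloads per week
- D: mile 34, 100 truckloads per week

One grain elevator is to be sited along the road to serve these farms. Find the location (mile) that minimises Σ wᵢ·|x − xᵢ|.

For a sum of weighted absolute distances on a line, the optimum is the weighted median (not the mean). Total weight W = 248; half-weight = 124.
Sort by position and accumulate weight:
  mile 1 (A, w=3) → cum 3
  mile 10 (C, w=110) → cum 113
  mile 25 (B, w=35) → cum 148  ≥ 124 → median here
  mile 34 (D, w=100) → cum 248
Optimal location: mile 25.

x = 25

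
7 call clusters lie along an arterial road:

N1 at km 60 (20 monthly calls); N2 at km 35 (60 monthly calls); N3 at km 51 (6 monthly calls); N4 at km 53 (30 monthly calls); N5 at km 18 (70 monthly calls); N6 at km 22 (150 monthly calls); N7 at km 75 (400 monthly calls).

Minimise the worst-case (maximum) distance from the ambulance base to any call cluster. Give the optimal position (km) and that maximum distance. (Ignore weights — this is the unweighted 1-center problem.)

The 1-center on a line is the midpoint of the two extreme points: leftmost at 18, rightmost at 75.
Optimal location = (18 + 75)/2 = 46.5; maximum distance = (75 − 18)/2 = 28.5.

location 46.5, max distance 28.5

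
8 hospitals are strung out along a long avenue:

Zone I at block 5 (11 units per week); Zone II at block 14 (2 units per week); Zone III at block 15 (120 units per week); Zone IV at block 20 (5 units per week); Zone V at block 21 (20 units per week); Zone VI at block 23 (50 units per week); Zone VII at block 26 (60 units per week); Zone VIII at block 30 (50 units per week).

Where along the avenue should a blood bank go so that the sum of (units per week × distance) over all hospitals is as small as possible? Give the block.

For a sum of weighted absolute distances on a line, the optimum is the weighted median (not the mean). Total weight W = 318; half-weight = 159.
Sort by position and accumulate weight:
  block 5 (Zone I, w=11) → cum 11
  block 14 (Zone II, w=2) → cum 13
  block 15 (Zone III, w=120) → cum 133
  block 20 (Zone IV, w=5) → cum 138
  block 21 (Zone V, w=20) → cum 158
  block 23 (Zone VI, w=50) → cum 208  ≥ 159 → median here
  block 26 (Zone VII, w=60) → cum 268
  block 30 (Zone VIII, w=50) → cum 318
Optimal location: block 23.

x = 23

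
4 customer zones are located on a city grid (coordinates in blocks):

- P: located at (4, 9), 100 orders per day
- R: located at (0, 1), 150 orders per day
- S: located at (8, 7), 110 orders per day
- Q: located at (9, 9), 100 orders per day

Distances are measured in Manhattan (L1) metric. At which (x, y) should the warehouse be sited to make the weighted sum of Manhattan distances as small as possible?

(4, 7)

Manhattan distance separates: Σwᵢ(|x−xᵢ|+|y−yᵢ|) = Σwᵢ|x−xᵢ| + Σwᵢ|y−yᵢ|, so x and y are optimised independently as 1-D weighted medians.
Total weight W = 460; half = 230.
x-coordinate, sorted with cumulative weight:
  x=0 (R, w=150) cum 150
  x=4 (P, w=100) cum 250  ← median
  x=8 (S, w=110) cum 360
  x=9 (Q, w=100) cum 460
⇒ x* = 4
y-coordinate, sorted with cumulative weight:
  y=1 (R, w=150) cum 150
  y=7 (S, w=110) cum 260  ← median
  y=9 (P, w=100) cum 360
  y=9 (Q, w=100) cum 460
⇒ y* = 7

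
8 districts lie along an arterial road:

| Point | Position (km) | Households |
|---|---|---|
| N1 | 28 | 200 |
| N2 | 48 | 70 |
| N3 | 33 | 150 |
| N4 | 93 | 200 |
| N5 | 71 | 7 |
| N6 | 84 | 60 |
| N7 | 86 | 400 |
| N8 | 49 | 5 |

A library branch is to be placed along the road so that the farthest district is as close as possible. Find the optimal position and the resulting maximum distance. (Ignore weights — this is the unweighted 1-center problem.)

The 1-center on a line is the midpoint of the two extreme points: leftmost at 28, rightmost at 93.
Optimal location = (28 + 93)/2 = 60.5; maximum distance = (93 − 28)/2 = 32.5.

location 60.5, max distance 32.5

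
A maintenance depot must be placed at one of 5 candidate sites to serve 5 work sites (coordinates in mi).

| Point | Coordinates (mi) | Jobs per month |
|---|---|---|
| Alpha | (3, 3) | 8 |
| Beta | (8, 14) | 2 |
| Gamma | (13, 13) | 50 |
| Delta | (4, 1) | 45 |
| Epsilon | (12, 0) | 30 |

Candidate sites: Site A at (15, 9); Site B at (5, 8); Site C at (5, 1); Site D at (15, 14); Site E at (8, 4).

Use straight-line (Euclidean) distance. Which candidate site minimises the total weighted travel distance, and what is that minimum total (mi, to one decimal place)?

Site E, total 970.3 mi

Total weighted distance at each candidate:
  Site A (15, 9): total = 1244.8
  Site B (5, 8): total = 1165.3
  Site C (5, 1): total = 1027.6
  Site D (15, 14): total = 1451.9
  Site E (8, 4): total = 970.3
Minimum is at Site E with total 970.3 mi.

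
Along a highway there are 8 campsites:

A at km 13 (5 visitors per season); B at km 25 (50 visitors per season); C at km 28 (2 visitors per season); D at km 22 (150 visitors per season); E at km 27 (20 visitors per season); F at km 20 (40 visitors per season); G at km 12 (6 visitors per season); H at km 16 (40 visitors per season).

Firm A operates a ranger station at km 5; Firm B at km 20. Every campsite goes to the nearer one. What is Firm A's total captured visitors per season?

6

The indifferent point is the midpoint (5+20)/2 = 12.5; campsites left of it (closer to Firm A at 5) go to Firm A, those right go to Firm B.
  G at 12 (w=6) → Firm A
  A at 13 (w=5) → Firm B
  H at 16 (w=40) → Firm B
  F at 20 (w=40) → Firm B
  D at 22 (w=150) → Firm B
  B at 25 (w=50) → Firm B
  E at 27 (w=20) → Firm B
  C at 28 (w=2) → Firm B
Firm A captures 6; Firm B captures 307.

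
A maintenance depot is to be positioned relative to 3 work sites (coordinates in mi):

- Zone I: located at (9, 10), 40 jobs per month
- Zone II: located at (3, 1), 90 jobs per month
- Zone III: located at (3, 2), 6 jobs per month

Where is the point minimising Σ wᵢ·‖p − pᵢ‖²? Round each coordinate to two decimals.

(4.76, 3.69)

The minimiser of Σwᵢ‖p−pᵢ‖² is the weighted centroid p* = (Σwᵢpᵢ)/(Σwᵢ).
Σwᵢ = 136.
Σwᵢxᵢ = 40·9 + 90·3 + 6·3 = 648.
Σwᵢyᵢ = 40·10 + 90·1 + 6·2 = 502.
x* = 648/136 = 4.76, y* = 502/136 = 3.69.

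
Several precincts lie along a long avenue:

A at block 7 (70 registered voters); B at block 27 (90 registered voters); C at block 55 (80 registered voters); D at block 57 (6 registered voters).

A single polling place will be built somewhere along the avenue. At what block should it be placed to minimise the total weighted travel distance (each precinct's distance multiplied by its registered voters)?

x = 27

For a sum of weighted absolute distances on a line, the optimum is the weighted median (not the mean). Total weight W = 246; half-weight = 123.
Sort by position and accumulate weight:
  block 7 (A, w=70) → cum 70
  block 27 (B, w=90) → cum 160  ≥ 123 → median here
  block 55 (C, w=80) → cum 240
  block 57 (D, w=6) → cum 246
Optimal location: block 27.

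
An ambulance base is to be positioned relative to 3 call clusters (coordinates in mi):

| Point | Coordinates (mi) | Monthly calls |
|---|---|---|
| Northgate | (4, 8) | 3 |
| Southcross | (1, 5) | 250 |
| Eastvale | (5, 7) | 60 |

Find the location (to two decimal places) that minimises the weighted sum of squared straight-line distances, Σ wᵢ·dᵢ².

The minimiser of Σwᵢ‖p−pᵢ‖² is the weighted centroid p* = (Σwᵢpᵢ)/(Σwᵢ).
Σwᵢ = 313.
Σwᵢxᵢ = 3·4 + 250·1 + 60·5 = 562.
Σwᵢyᵢ = 3·8 + 250·5 + 60·7 = 1694.
x* = 562/313 = 1.80, y* = 1694/313 = 5.41.

(1.80, 5.41)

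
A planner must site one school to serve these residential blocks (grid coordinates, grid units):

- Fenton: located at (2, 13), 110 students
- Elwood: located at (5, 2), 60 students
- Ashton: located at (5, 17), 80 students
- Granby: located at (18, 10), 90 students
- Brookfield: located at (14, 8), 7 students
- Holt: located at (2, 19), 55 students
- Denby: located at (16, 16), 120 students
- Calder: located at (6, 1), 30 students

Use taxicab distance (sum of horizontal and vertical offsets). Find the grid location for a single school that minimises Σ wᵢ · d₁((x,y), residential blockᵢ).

Manhattan distance separates: Σwᵢ(|x−xᵢ|+|y−yᵢ|) = Σwᵢ|x−xᵢ| + Σwᵢ|y−yᵢ|, so x and y are optimised independently as 1-D weighted medians.
Total weight W = 552; half = 276.
x-coordinate, sorted with cumulative weight:
  x=2 (Fenton, w=110) cum 110
  x=2 (Holt, w=55) cum 165
  x=5 (Elwood, w=60) cum 225
  x=5 (Ashton, w=80) cum 305  ← median
  x=6 (Calder, w=30) cum 335
  x=14 (Brookfield, w=7) cum 342
  x=16 (Denby, w=120) cum 462
  x=18 (Granby, w=90) cum 552
⇒ x* = 5
y-coordinate, sorted with cumulative weight:
  y=1 (Calder, w=30) cum 30
  y=2 (Elwood, w=60) cum 90
  y=8 (Brookfield, w=7) cum 97
  y=10 (Granby, w=90) cum 187
  y=13 (Fenton, w=110) cum 297  ← median
  y=16 (Denby, w=120) cum 417
  y=17 (Ashton, w=80) cum 497
  y=19 (Holt, w=55) cum 552
⇒ y* = 13

(5, 13)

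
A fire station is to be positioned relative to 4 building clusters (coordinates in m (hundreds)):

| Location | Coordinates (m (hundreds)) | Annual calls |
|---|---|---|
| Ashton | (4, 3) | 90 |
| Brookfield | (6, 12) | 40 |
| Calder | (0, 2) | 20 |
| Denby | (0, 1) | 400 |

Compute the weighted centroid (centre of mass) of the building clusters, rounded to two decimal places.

The minimiser of Σwᵢ‖p−pᵢ‖² is the weighted centroid p* = (Σwᵢpᵢ)/(Σwᵢ).
Σwᵢ = 550.
Σwᵢxᵢ = 90·4 + 40·6 + 20·0 + 400·0 = 600.
Σwᵢyᵢ = 90·3 + 40·12 + 20·2 + 400·1 = 1190.
x* = 600/550 = 1.09, y* = 1190/550 = 2.16.

(1.09, 2.16)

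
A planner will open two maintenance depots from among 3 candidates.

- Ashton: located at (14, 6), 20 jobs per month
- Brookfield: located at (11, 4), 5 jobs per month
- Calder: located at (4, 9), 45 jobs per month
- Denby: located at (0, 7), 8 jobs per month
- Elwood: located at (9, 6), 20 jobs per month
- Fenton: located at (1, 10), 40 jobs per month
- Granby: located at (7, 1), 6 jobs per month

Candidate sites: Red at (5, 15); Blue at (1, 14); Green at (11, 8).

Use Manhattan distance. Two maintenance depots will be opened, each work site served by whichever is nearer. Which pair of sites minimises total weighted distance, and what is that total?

Evaluate every pair (each demand assigned to the nearer of the two):
  {Blue, Green}: total = 850
  {Red, Green}: total = 1037
  {Red, Blue}: total = 1340
Best pair: {Blue, Green} with total 850.

{Blue, Green}, total 850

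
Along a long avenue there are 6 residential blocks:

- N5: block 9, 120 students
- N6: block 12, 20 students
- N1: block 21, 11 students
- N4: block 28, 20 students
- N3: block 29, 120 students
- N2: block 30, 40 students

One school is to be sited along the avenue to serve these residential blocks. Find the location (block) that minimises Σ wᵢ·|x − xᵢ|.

For a sum of weighted absolute distances on a line, the optimum is the weighted median (not the mean). Total weight W = 331; half-weight = 165.5.
Sort by position and accumulate weight:
  block 9 (N5, w=120) → cum 120
  block 12 (N6, w=20) → cum 140
  block 21 (N1, w=11) → cum 151
  block 28 (N4, w=20) → cum 171  ≥ 165.5 → median here
  block 29 (N3, w=120) → cum 291
  block 30 (N2, w=40) → cum 331
Optimal location: block 28.

x = 28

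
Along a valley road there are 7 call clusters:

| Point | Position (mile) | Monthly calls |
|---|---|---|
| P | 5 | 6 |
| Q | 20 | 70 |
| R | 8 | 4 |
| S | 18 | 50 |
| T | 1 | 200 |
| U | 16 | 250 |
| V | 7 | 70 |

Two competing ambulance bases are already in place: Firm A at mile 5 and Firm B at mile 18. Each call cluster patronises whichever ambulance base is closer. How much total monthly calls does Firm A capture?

The indifferent point is the midpoint (5+18)/2 = 11.5; call clusters left of it (closer to Firm A at 5) go to Firm A, those right go to Firm B.
  T at 1 (w=200) → Firm A
  P at 5 (w=6) → Firm A
  V at 7 (w=70) → Firm A
  R at 8 (w=4) → Firm A
  U at 16 (w=250) → Firm B
  S at 18 (w=50) → Firm B
  Q at 20 (w=70) → Firm B
Firm A captures 280; Firm B captures 370.

280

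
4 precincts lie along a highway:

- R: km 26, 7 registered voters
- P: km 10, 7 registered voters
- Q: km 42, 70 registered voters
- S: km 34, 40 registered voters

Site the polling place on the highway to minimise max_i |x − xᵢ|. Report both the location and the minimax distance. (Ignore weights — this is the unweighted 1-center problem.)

location 26, max distance 16

The 1-center on a line is the midpoint of the two extreme points: leftmost at 10, rightmost at 42.
Optimal location = (10 + 42)/2 = 26; maximum distance = (42 − 10)/2 = 16.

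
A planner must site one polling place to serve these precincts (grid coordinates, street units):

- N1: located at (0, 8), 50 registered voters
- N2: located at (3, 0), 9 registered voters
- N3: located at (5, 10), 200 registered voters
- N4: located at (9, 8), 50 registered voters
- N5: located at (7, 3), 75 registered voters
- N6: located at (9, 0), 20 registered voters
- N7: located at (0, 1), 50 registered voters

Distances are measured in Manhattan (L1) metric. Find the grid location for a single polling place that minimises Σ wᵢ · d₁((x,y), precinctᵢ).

Manhattan distance separates: Σwᵢ(|x−xᵢ|+|y−yᵢ|) = Σwᵢ|x−xᵢ| + Σwᵢ|y−yᵢ|, so x and y are optimised independently as 1-D weighted medians.
Total weight W = 454; half = 227.
x-coordinate, sorted with cumulative weight:
  x=0 (N1, w=50) cum 50
  x=0 (N7, w=50) cum 100
  x=3 (N2, w=9) cum 109
  x=5 (N3, w=200) cum 309  ← median
  x=7 (N5, w=75) cum 384
  x=9 (N4, w=50) cum 434
  x=9 (N6, w=20) cum 454
⇒ x* = 5
y-coordinate, sorted with cumulative weight:
  y=0 (N2, w=9) cum 9
  y=0 (N6, w=20) cum 29
  y=1 (N7, w=50) cum 79
  y=3 (N5, w=75) cum 154
  y=8 (N1, w=50) cum 204
  y=8 (N4, w=50) cum 254  ← median
  y=10 (N3, w=200) cum 454
⇒ y* = 8

(5, 8)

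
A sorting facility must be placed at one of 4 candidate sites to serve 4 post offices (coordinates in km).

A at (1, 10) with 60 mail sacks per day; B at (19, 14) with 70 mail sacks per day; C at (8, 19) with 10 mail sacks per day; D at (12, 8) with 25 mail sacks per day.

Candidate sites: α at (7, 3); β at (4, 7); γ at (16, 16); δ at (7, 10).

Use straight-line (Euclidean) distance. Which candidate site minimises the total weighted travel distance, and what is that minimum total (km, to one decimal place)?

Total weighted distance at each candidate:
  α (7, 3): total = 2029.8
  β (4, 7): total = 1741.3
  γ (16, 16): total = 1530.8
  δ (7, 10): total = 1470.6
Minimum is at δ with total 1470.6 km.

δ, total 1470.6 km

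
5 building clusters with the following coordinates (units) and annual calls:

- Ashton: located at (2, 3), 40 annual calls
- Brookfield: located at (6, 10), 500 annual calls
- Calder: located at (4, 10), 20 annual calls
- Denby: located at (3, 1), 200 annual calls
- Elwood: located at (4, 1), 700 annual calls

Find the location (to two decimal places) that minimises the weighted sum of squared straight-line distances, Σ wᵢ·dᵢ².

(4.49, 4.26)

The minimiser of Σwᵢ‖p−pᵢ‖² is the weighted centroid p* = (Σwᵢpᵢ)/(Σwᵢ).
Σwᵢ = 1460.
Σwᵢxᵢ = 40·2 + 500·6 + 20·4 + 200·3 + 700·4 = 6560.
Σwᵢyᵢ = 40·3 + 500·10 + 20·10 + 200·1 + 700·1 = 6220.
x* = 6560/1460 = 4.49, y* = 6220/1460 = 4.26.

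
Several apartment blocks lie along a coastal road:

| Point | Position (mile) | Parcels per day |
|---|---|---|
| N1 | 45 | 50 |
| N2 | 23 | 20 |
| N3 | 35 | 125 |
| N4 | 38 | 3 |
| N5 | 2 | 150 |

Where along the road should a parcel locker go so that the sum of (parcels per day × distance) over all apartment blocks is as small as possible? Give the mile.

x = 35

For a sum of weighted absolute distances on a line, the optimum is the weighted median (not the mean). Total weight W = 348; half-weight = 174.
Sort by position and accumulate weight:
  mile 2 (N5, w=150) → cum 150
  mile 23 (N2, w=20) → cum 170
  mile 35 (N3, w=125) → cum 295  ≥ 174 → median here
  mile 38 (N4, w=3) → cum 298
  mile 45 (N1, w=50) → cum 348
Optimal location: mile 35.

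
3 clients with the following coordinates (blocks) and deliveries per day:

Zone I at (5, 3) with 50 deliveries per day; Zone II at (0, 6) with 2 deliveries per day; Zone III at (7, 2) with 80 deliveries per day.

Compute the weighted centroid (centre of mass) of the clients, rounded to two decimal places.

(6.14, 2.44)

The minimiser of Σwᵢ‖p−pᵢ‖² is the weighted centroid p* = (Σwᵢpᵢ)/(Σwᵢ).
Σwᵢ = 132.
Σwᵢxᵢ = 50·5 + 2·0 + 80·7 = 810.
Σwᵢyᵢ = 50·3 + 2·6 + 80·2 = 322.
x* = 810/132 = 6.14, y* = 322/132 = 2.44.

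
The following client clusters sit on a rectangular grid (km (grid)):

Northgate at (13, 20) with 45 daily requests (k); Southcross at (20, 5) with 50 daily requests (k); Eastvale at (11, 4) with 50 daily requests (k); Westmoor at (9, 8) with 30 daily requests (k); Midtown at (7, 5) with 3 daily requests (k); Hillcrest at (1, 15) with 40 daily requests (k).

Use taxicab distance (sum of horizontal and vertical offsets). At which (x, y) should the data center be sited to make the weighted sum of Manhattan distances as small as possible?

Manhattan distance separates: Σwᵢ(|x−xᵢ|+|y−yᵢ|) = Σwᵢ|x−xᵢ| + Σwᵢ|y−yᵢ|, so x and y are optimised independently as 1-D weighted medians.
Total weight W = 218; half = 109.
x-coordinate, sorted with cumulative weight:
  x=1 (Hillcrest, w=40) cum 40
  x=7 (Midtown, w=3) cum 43
  x=9 (Westmoor, w=30) cum 73
  x=11 (Eastvale, w=50) cum 123  ← median
  x=13 (Northgate, w=45) cum 168
  x=20 (Southcross, w=50) cum 218
⇒ x* = 11
y-coordinate, sorted with cumulative weight:
  y=4 (Eastvale, w=50) cum 50
  y=5 (Southcross, w=50) cum 100
  y=5 (Midtown, w=3) cum 103
  y=8 (Westmoor, w=30) cum 133  ← median
  y=15 (Hillcrest, w=40) cum 173
  y=20 (Northgate, w=45) cum 218
⇒ y* = 8

(11, 8)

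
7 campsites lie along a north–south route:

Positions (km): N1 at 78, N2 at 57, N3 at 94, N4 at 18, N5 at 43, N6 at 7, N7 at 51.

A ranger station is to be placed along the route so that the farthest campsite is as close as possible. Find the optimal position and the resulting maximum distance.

The 1-center on a line is the midpoint of the two extreme points: leftmost at 7, rightmost at 94.
Optimal location = (7 + 94)/2 = 50.5; maximum distance = (94 − 7)/2 = 43.5.

location 50.5, max distance 43.5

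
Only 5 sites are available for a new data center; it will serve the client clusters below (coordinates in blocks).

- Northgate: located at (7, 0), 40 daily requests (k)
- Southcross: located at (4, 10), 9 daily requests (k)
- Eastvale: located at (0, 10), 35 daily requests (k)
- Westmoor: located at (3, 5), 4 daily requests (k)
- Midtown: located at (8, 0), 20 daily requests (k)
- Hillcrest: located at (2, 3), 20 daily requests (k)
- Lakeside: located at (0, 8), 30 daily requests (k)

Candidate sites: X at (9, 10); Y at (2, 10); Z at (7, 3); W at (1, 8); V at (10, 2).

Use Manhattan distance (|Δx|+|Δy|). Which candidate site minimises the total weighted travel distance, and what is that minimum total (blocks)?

Total weighted distance at each candidate:
  X (9, 10): total = 1714
  Y (2, 10): total = 1292
  Z (7, 3): total = 1264
  W (1, 8): total = 1180
  V (10, 2): total = 1736
Minimum is at W with total 1180 blocks.

W, total 1180 blocks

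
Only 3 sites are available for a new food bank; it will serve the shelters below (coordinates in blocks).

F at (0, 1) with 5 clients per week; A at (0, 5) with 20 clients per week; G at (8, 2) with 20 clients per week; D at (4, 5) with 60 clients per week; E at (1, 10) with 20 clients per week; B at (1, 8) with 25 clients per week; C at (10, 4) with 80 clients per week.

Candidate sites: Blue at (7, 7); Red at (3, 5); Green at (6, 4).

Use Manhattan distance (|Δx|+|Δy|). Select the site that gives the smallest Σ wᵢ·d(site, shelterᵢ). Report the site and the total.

Green, total 1210 blocks

Total weighted distance at each candidate:
  Blue (7, 7): total = 1500
  Red (3, 5): total = 1220
  Green (6, 4): total = 1210
Minimum is at Green with total 1210 blocks.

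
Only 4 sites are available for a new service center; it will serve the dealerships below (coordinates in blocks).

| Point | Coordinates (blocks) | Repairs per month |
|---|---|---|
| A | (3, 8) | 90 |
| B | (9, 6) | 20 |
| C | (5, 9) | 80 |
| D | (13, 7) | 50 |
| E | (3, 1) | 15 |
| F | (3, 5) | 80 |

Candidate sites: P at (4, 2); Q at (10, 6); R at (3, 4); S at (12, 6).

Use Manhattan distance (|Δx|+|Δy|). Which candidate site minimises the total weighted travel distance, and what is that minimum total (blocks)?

Total weighted distance at each candidate:
  P (4, 2): total = 2500
  Q (10, 6): total = 2490
  R (3, 4): total = 1855
  S (12, 6): total = 2960
Minimum is at R with total 1855 blocks.

R, total 1855 blocks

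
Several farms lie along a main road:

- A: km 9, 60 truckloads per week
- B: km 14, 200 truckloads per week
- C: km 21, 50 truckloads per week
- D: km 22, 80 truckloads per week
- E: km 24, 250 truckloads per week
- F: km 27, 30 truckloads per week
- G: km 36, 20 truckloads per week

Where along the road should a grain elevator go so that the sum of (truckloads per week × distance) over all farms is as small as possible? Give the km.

For a sum of weighted absolute distances on a line, the optimum is the weighted median (not the mean). Total weight W = 690; half-weight = 345.
Sort by position and accumulate weight:
  km 9 (A, w=60) → cum 60
  km 14 (B, w=200) → cum 260
  km 21 (C, w=50) → cum 310
  km 22 (D, w=80) → cum 390  ≥ 345 → median here
  km 24 (E, w=250) → cum 640
  km 27 (F, w=30) → cum 670
  km 36 (G, w=20) → cum 690
Optimal location: km 22.

x = 22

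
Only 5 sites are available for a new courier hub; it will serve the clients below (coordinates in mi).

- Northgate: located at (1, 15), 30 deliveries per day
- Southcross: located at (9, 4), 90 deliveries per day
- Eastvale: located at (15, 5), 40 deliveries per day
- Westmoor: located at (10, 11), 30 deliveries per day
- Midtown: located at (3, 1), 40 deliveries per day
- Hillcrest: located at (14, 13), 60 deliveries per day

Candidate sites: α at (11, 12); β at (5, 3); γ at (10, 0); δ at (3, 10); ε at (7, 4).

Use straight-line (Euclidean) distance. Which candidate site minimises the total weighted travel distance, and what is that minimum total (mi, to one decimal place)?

Total weighted distance at each candidate:
  α (11, 12): total = 2154.1
  β (5, 3): total = 2361.8
  γ (10, 0): total = 2607.6
  δ (3, 10): total = 2701.5
  ε (7, 4): total = 1991.0
Minimum is at ε with total 1991.0 mi.

ε, total 1991.0 mi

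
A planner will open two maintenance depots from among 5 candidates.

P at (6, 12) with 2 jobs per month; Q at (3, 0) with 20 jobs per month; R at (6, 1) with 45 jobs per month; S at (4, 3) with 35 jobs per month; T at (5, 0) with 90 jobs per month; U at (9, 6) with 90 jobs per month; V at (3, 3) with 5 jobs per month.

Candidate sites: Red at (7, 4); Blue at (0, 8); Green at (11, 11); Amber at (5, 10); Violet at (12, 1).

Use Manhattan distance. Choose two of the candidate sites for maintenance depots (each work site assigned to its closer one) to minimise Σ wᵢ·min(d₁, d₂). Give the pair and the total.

Evaluate every pair (each demand assigned to the nearer of the two):
  {Red, Amber}: total = 1411
  {Red, Green}: total = 1417
  {Red, Blue}: total = 1423
  {Red, Violet}: total = 1423
  {Green, Violet}: total = 2237
  {Amber, Violet}: total = 2241
  {Blue, Violet}: total = 2285
  {Green, Amber}: total = 2551
  {Blue, Amber}: total = 2616
  {Blue, Green}: total = 2972
Best pair: {Red, Amber} with total 1411.

{Red, Amber}, total 1411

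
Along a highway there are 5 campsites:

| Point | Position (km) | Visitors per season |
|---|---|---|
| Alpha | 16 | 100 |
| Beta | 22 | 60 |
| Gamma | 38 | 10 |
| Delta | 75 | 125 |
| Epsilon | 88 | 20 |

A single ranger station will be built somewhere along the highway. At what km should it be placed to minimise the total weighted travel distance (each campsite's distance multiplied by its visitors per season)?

For a sum of weighted absolute distances on a line, the optimum is the weighted median (not the mean). Total weight W = 315; half-weight = 157.5.
Sort by position and accumulate weight:
  km 16 (Alpha, w=100) → cum 100
  km 22 (Beta, w=60) → cum 160  ≥ 157.5 → median here
  km 38 (Gamma, w=10) → cum 170
  km 75 (Delta, w=125) → cum 295
  km 88 (Epsilon, w=20) → cum 315
Optimal location: km 22.

x = 22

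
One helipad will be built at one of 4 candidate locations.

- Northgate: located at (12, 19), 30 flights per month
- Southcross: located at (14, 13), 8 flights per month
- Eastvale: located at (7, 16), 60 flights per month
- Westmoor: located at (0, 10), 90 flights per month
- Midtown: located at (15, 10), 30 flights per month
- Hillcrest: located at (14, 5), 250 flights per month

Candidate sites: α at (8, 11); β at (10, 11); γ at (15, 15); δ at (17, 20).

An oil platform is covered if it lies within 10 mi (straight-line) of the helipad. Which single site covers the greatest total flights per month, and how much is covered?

Coverage radius r = 10 mi; a point is covered iff (Δx)²+(Δy)² ≤ 10² = 100.
  α (8, 11): covers {Northgate, Southcross, Eastvale, Westmoor, Midtown, Hillcrest} → 468
  β (10, 11): covers {Northgate, Southcross, Eastvale, Midtown, Hillcrest} → 378
  γ (15, 15): covers {Northgate, Southcross, Eastvale, Midtown} → 128
  δ (17, 20): covers {Northgate, Southcross} → 38
Maximum coverage at α: 468 flights per month.

α, covering 468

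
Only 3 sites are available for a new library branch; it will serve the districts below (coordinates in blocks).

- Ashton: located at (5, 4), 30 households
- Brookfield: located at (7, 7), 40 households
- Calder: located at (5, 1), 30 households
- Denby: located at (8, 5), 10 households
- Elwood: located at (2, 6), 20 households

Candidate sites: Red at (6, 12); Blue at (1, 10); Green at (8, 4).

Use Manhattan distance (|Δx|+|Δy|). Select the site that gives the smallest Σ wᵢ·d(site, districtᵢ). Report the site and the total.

Total weighted distance at each candidate:
  Red (6, 12): total = 1160
  Blue (1, 10): total = 1270
  Green (8, 4): total = 600
Minimum is at Green with total 600 blocks.

Green, total 600 blocks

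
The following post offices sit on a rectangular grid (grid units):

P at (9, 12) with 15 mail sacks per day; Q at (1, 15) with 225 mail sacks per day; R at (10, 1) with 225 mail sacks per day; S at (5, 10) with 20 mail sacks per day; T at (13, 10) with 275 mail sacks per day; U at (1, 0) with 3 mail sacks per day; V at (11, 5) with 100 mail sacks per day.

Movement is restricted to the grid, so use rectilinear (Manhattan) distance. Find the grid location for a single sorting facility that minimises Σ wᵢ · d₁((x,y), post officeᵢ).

Manhattan distance separates: Σwᵢ(|x−xᵢ|+|y−yᵢ|) = Σwᵢ|x−xᵢ| + Σwᵢ|y−yᵢ|, so x and y are optimised independently as 1-D weighted medians.
Total weight W = 863; half = 431.5.
x-coordinate, sorted with cumulative weight:
  x=1 (Q, w=225) cum 225
  x=1 (U, w=3) cum 228
  x=5 (S, w=20) cum 248
  x=9 (P, w=15) cum 263
  x=10 (R, w=225) cum 488  ← median
  x=11 (V, w=100) cum 588
  x=13 (T, w=275) cum 863
⇒ x* = 10
y-coordinate, sorted with cumulative weight:
  y=0 (U, w=3) cum 3
  y=1 (R, w=225) cum 228
  y=5 (V, w=100) cum 328
  y=10 (S, w=20) cum 348
  y=10 (T, w=275) cum 623  ← median
  y=12 (P, w=15) cum 638
  y=15 (Q, w=225) cum 863
⇒ y* = 10

(10, 10)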